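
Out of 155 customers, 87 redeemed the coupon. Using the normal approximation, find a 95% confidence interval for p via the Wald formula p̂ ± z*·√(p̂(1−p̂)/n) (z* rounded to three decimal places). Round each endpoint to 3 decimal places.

Sample proportion p̂ = 87/155 = 0.56129.
Standard error of p̂: √(0.246243/155) = √0.001588668 = 0.039858.
For 95% confidence, z* = 1.960.
Margin = 1.960·0.039858 = 0.07812.
CI: 0.56129 ± 0.07812 = (0.483, 0.639).

(0.483, 0.639)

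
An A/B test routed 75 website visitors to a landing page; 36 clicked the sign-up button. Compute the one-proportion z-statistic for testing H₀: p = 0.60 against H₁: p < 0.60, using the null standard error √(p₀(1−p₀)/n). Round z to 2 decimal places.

With x = 36 successes in n = 75, p̂ = 0.48000.
Under H₀, SE = √(p₀(1−p₀)/n) = √(0.60·0.40/75) = √0.003200000 = 0.056569.
z = (0.48000 − 0.60)/0.056569 = -0.12000/0.056569 = -2.12.

z = -2.12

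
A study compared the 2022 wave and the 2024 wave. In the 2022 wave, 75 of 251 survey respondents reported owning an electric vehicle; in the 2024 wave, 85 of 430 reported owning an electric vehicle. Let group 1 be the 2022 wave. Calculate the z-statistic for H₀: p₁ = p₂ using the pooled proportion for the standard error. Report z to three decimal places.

Sample proportions: p̂₁ = 75/251 = 0.29880 and p̂₂ = 85/430 = 0.19767.
Pooled p̂ = (75+85)/(251+430) = 160/681 = 0.23495.
Pooled SE = √[0.1797478·0.00630965] ≈ 0.033677.
z = 0.10113/0.033677 = 3.003.

z = 3.003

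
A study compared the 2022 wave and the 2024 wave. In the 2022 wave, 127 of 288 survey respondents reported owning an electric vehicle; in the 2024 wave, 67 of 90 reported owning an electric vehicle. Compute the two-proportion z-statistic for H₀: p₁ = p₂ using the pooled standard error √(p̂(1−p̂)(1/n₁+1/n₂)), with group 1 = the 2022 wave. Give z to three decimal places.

Sample proportions: p̂₁ = 127/288 = 0.44097 and p̂₂ = 67/90 = 0.74444.
Pooling: p̂ = 194/378 = 0.51323.
Pooled SE = √[0.2498250·0.01458333] ≈ 0.060360.
z = -0.30347/0.060360 = -5.028.

z = -5.028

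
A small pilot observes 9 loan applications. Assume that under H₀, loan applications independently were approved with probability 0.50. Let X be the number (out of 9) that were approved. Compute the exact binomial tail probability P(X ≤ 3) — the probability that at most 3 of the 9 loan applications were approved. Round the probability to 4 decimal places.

P = 0.2539

X ~ Binomial(n=9, p=0.50).
P(X ≤ 3) = C(9,0)·0.50^0·0.50^9 + C(9,1)·0.50^1·0.50^8 + C(9,2)·0.50^2·0.50^7 + C(9,3)·0.50^3·0.50^6.
= 0.001953 + 0.017578 + 0.070312 + 0.164062 = 0.2539.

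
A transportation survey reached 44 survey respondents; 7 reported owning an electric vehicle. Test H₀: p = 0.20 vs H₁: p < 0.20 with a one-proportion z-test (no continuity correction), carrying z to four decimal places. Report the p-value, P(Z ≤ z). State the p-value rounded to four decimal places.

p̂ = 7/44 = 0.15909.
Null standard error: √(0.20·0.80/44) = √0.003636364 = 0.060302.
Test statistic (full precision, shown to 4 dp): z = (7/44 − 0.20)/SE₀ ≈ -0.6784.
From the standard normal, P(Z ≤ z) = 0.2488.

p-value = 0.2488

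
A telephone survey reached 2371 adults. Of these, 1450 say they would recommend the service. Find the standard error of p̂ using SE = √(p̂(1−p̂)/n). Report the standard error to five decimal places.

SE = 0.01001

Sample proportion p̂ = 1450/2371 = 0.61156.
p̂(1−p̂) = 0.237554.
SE = √(0.237554/2371) = √0.000100191 = 0.01001.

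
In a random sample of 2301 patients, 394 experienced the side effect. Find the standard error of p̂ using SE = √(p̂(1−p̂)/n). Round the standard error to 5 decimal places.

p̂ = 394/2301 = 0.17123.
p̂(1−p̂) = 0.17123·0.82877 = 0.141910.
Dividing by n and taking the root: √0.000061673 = 0.00785.

SE = 0.00785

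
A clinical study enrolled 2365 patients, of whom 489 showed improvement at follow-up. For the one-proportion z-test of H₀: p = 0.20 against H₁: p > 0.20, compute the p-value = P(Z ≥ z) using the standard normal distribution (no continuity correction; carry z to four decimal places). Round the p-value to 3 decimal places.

The sample proportion is 489/2365 = 0.20677.
Under H₀, SE = √(p₀(1−p₀)/n) = √(0.20·0.80/2365) = √0.000067653 = 0.008225.
z = (p̂ − p₀)/SE = (489/2365 − 0.20)/0.008225 ≈ 0.8225.
From the standard normal, P(Z ≥ z) = 0.205.

p-value = 0.205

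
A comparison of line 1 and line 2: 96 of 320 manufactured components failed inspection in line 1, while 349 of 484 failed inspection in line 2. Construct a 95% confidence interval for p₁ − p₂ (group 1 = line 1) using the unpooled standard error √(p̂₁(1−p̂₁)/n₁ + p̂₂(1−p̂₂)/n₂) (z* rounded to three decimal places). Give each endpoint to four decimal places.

p̂₁ = 96/320 = 0.30000, p̂₂ = 349/484 = 0.72107; p̂₁ − p̂₂ = -0.42107.
Unpooled SE = √(p̂₁(1−p̂₁)/n₁ + p̂₂(1−p̂₂)/n₂) = √(0.000656250 + 0.000415550) = 0.032738.
z* = 1.960 at the 95% level. Margin = 1.960·0.032738 = 0.06417.
So the interval runs from -0.4852 to -0.3569.

(-0.4852, -0.3569)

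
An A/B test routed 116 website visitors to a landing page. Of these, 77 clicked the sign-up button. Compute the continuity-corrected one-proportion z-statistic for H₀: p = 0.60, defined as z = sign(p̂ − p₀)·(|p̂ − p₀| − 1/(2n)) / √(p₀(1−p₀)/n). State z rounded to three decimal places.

z = 1.308

p̂ = 77/116 = 0.66379. p̂ − p₀ = 0.063793.
1/(2n) = 0.004310.
Corrected numerator: |0.063793| − 0.004310 = 0.059483.
SE₀ = √(0.60·0.40/116) = 0.045486.
z = (+)0.059483/0.045486 = 1.308.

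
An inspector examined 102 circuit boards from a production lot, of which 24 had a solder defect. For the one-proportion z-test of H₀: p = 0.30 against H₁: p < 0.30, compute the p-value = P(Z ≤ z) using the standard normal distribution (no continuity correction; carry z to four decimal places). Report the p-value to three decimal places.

p-value = 0.077

With x = 24 successes in n = 102, p̂ = 0.23529.
Under H₀, SE = √(p₀(1−p₀)/n) = √(0.30·0.70/102) = √0.002058824 = 0.045374.
Test statistic (full precision, shown to 4 dp): z = (24/102 − 0.30)/SE₀ ≈ -1.4260.
From the standard normal, P(Z ≤ z) = 0.077.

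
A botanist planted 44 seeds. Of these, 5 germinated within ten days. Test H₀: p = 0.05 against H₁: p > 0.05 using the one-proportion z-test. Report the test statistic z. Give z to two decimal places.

The sample proportion is 5/44 = 0.11364.
SE₀ = √(0.05·0.95/44) = 0.032856.
Test statistic: z = 0.06364/0.032856 = 1.94.

z = 1.94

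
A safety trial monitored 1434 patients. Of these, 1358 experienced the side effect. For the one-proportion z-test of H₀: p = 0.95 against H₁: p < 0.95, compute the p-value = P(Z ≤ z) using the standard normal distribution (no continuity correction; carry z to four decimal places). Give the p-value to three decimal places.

p̂ = 1358/1434 = 0.94700.
SE₀ = √(0.95·0.05/1434) = 0.005755.
z = (p̂ − p₀)/SE = (1358/1434 − 0.95)/0.005755 ≈ -0.5210.
p-value = P(Z ≤ z) with z = -0.5210 → 0.301.

p-value = 0.301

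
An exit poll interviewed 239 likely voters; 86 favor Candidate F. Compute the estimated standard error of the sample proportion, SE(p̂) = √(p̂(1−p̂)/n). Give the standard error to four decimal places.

SE = 0.0310

With x = 86 successes in n = 239, p̂ = 0.35983.
p̂(1−p̂) = 0.35983·0.64017 = 0.230352.
SE = √(0.230352/239) = 0.0310.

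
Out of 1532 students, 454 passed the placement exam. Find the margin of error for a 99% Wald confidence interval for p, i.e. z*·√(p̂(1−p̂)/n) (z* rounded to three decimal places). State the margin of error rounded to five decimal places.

With x = 454 successes in n = 1532, p̂ = 0.29634.
SE(p̂) = √(0.29634·0.70366/1532) = 0.011667.
For 99% confidence, z* = 2.576.
Margin of error = z*·SE = 2.576 × 0.011667 = 0.03005.

ME = 0.03005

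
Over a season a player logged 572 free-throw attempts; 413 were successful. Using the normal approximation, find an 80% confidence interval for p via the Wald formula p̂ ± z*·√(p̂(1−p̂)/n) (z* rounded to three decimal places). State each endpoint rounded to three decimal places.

The sample proportion is 413/572 = 0.72203.
Standard error of p̂: √(0.200704/572) = √0.000350880 = 0.018732.
The 80% critical value is z* = 1.282.
Margin of error: 1.282 × 0.018732 = 0.02401.
CI: 0.72203 ± 0.02401 = (0.698, 0.746).

(0.698, 0.746)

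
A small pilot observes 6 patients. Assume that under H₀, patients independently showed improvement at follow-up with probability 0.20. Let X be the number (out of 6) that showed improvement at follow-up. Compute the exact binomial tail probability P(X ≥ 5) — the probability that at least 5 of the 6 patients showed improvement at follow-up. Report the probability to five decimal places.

X is binomial with n = 6 and p = 0.20.
P(X ≥ 5) = C(6,5)·0.20^5·0.80^1 + C(6,6)·0.20^6·0.80^0.
= 0.001536 + 0.000064 = 0.00160.

P = 0.00160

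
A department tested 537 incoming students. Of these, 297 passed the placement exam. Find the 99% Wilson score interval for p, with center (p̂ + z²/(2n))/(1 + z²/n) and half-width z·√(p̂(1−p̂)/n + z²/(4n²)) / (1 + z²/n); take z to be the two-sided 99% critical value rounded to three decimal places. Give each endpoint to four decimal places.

Here p̂ = 297/537 = 0.55307 and z = 2.576 (z² = 6.635776).
1 + z²/n = 1.012357.
Adjusted center: (0.55307 + z²/(2n))/1.012357 = 0.55242.
Radicand: p̂(1−p̂)/n + z²/(4n²) = 0.000460304 + 0.000005753 = 0.000466057.
Half-width = z·√(radicand)/denom = 2.576·0.021588/1.012357 = 0.05493.
CI: 0.55242 ± 0.05493 = (0.4975, 0.6074).

(0.4975, 0.6074)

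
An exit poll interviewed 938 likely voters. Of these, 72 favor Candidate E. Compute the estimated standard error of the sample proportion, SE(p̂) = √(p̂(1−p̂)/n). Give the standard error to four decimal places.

p̂ = 72/938 = 0.07676.
p̂(1−p̂) = 0.070868.
SE = √(0.070868/938) = 0.0087.

SE = 0.0087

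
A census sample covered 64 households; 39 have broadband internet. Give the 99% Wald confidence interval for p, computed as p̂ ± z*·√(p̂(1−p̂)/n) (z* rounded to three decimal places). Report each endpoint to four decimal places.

(0.4523, 0.7665)

Sample proportion p̂ = 39/64 = 0.60938.
SE(p̂) = √(0.60938·0.39062/64) = 0.060986.
The 99% critical value is z* = 2.576.
Margin = 2.576·0.060986 = 0.15710.
Interval: 0.60938 ± 0.15710 → (0.4523, 0.7665).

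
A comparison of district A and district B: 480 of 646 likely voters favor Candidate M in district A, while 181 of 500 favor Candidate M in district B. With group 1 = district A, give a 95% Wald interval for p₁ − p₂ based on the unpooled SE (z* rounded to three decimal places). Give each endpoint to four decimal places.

p̂₁ = 480/646 = 0.74303, p̂₂ = 181/500 = 0.36200; p̂₁ − p̂₂ = 0.38103.
Unpooled SE = √(p̂₁(1−p̂₁)/n₁ + p̂₂(1−p̂₂)/n₂) = √(0.000295564 + 0.000461912) = 0.027522.
z* = 1.960 at the 95% level. Margin = 1.960·0.027522 = 0.05394.
CI: 0.38103 ± 0.05394 = (0.3271, 0.4350).

(0.3271, 0.4350)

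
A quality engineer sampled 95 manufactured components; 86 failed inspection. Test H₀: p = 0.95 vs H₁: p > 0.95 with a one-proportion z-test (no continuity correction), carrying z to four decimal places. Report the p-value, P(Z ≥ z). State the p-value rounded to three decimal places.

The sample proportion is 86/95 = 0.90526.
SE₀ = √(0.95·0.05/95) = 0.022361.
Test statistic (full precision, shown to 4 dp): z = (86/95 − 0.95)/SE₀ ≈ -2.0007.
p-value = P(Z ≥ z) with z = -2.0007 → 0.977.

p-value = 0.977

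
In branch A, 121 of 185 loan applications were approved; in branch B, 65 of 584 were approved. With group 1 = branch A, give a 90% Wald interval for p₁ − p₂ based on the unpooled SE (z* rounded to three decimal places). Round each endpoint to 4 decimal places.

p̂₁ = 0.65405, p̂₂ = 0.11130, so the observed difference is 0.54275.
Unpooled SE = √(p̂₁(1−p̂₁)/n₁ + p̂₂(1−p̂₂)/n₂) = √(0.001223067 + 0.000169372) = 0.037315.
The 90% critical value is z* = 1.645. Margin = 1.645·0.037315 = 0.06138.
So the interval runs from 0.4814 to 0.6041.

(0.4814, 0.6041)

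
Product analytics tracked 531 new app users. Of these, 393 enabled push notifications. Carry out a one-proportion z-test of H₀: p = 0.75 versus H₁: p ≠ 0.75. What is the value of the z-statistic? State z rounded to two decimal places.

z = -0.53

p̂ = 393/531 = 0.74011.
Null standard error: √(0.75·0.25/531) = √0.000353107 = 0.018791.
z = (0.74011 − 0.75)/0.018791 = -0.00989/0.018791 = -0.53.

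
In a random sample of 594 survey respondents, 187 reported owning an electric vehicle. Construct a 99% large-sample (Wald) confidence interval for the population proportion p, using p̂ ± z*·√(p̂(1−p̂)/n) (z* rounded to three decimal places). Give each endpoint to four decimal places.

(0.2657, 0.3639)

Sample proportion p̂ = 187/594 = 0.31481.
SE(p̂) = √(0.31481·0.68519/594) = 0.019056.
For 99% confidence, z* = 2.576.
Margin of error: 2.576 × 0.019056 = 0.04909.
CI: 0.31481 ± 0.04909 = (0.2657, 0.3639).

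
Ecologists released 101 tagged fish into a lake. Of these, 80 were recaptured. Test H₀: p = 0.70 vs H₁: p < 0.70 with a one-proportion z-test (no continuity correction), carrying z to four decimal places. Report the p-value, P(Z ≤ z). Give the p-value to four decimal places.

p-value = 0.9783

p̂ = 80/101 = 0.79208.
SE₀ = √(0.70·0.30/101) = 0.045598.
z = (p̂ − p₀)/SE = (80/101 − 0.70)/0.045598 ≈ 2.0194.
From the standard normal, P(Z ≤ z) = 0.9783.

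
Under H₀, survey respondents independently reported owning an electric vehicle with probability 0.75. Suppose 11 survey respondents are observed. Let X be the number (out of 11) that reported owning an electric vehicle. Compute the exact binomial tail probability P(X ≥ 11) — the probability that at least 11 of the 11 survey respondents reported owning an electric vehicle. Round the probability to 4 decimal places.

P = 0.0422

X is binomial with n = 11 and p = 0.75.
P(X ≥ 11) = C(11,11)·0.75^11·0.25^0.
= 0.042235 = 0.0422.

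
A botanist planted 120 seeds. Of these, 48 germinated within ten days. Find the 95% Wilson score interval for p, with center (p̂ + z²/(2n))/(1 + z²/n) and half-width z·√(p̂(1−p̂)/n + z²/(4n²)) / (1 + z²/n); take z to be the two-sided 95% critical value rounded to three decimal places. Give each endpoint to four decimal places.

p̂ = 48/120 = 0.40000; z = 1.960, so z² = 3.841600.
1 + z²/n = 1.032013.
Center = (0.40000 + 0.016007)/1.032013 = 0.40310.
Radicand: p̂(1−p̂)/n + z²/(4n²) = 0.002000000 + 0.000066694 = 0.002066694.
Half-width = z·√(radicand)/denom = 1.960·0.045461/1.032013 = 0.08634.
CI: 0.40310 ± 0.08634 = (0.3168, 0.4894).

(0.3168, 0.4894)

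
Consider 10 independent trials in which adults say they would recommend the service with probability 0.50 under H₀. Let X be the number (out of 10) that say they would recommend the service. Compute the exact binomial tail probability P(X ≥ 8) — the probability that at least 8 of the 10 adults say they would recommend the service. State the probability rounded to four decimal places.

X is binomial with n = 10 and p = 0.50.
P(X ≥ 8) = C(10,8)·0.50^8·0.50^2 + C(10,9)·0.50^9·0.50^1 + C(10,10)·0.50^10·0.50^0.
= 0.043945 + 0.009766 + 0.000977 = 0.0547.

P = 0.0547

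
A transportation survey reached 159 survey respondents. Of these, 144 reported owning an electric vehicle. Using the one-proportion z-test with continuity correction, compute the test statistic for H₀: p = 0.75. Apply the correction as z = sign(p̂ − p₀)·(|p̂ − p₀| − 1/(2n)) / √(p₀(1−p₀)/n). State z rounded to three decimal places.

The sample proportion is 144/159 = 0.90566. p̂ − p₀ = 0.155660.
Continuity correction 1/(2n) = 1/318 = 0.003145.
Corrected numerator: |0.155660| − 0.003145 = 0.152515.
Null standard error: √(0.75·0.25/159) = √0.001179245 = 0.034340.
z = +0.152515/0.034340 = 4.441.

z = 4.441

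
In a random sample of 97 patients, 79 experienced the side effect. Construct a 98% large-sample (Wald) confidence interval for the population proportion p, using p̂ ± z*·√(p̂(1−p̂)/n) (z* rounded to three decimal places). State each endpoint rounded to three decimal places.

(0.723, 0.906)

Sample proportion p̂ = 79/97 = 0.81443.
SE(p̂) = √(0.81443·0.18557/97) = 0.039472.
For 98% confidence, z* = 2.326.
Margin of error: 2.326 × 0.039472 = 0.09181.
Interval: 0.81443 ± 0.09181 → (0.723, 0.906).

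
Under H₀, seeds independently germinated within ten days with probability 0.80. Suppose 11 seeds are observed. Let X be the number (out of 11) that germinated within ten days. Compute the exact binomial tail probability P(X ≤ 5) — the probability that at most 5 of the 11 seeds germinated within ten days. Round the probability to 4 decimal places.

P = 0.0117

X is binomial with n = 11 and p = 0.80.
P(X ≤ 5) = Σ_{j=0}^{5} C(11,j)·0.80^j·0.20^{11−j}.
= 0.000000 + 0.000001 + 0.000018 + 0.000216 + 0.001730 + 0.009689 = 0.0117.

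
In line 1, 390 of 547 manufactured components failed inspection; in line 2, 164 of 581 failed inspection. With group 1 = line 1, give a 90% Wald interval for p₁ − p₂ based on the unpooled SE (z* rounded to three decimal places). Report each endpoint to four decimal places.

(0.3865, 0.4749)

p̂₁ = 390/547 = 0.71298, p̂₂ = 164/581 = 0.28227; p̂₁ − p̂₂ = 0.43071.
SE = √(0.000374113 + 0.000348700) = √0.000722813 = 0.026885.
The 90% critical value is z* = 1.645. Margin = 1.645·0.026885 = 0.04423.
So the interval runs from 0.3865 to 0.4749.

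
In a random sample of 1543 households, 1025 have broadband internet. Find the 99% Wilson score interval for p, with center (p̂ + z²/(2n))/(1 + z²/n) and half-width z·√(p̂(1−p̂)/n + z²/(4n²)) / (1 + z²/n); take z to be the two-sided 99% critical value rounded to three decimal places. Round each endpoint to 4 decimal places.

Here p̂ = 1025/1543 = 0.66429 and z = 2.576 (z² = 6.635776).
1 + z²/n = 1.004301.
Center = (0.66429 + 0.002150)/1.004301 = 0.66359.
Radicand: p̂(1−p̂)/n + z²/(4n²) = 0.000144529 + 0.000000697 = 0.000145226.
Half-width = 2.576·√0.000145226/1.004301 = 0.03091.
So the interval runs from 0.6327 to 0.6945.

(0.6327, 0.6945)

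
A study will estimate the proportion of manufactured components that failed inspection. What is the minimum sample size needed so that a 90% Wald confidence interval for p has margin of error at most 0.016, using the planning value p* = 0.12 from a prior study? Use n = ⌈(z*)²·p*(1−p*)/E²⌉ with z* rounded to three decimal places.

n = 1117

For 90% confidence, z* = 1.645.
p*(1−p*) = 0.1056.
(z*)²·p*(1−p*)/E² = 2.706025·0.1056/0.000256 = 1116.235.
⌈1116.235⌉ = 1117.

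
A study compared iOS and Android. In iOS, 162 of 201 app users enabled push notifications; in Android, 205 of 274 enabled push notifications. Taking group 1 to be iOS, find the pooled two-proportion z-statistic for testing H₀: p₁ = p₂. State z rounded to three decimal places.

z = 1.485

Sample proportions: p̂₁ = 162/201 = 0.80597 and p̂₂ = 205/274 = 0.74818.
Pooling: p̂ = 367/475 = 0.77263.
SE = √[p̂(1−p̂)(1/n₁+1/n₂)] = √[0.77263·0.22737·(1/201+1/274)] ≈ 0.038925.
z = 0.05779/0.038925 = 1.485.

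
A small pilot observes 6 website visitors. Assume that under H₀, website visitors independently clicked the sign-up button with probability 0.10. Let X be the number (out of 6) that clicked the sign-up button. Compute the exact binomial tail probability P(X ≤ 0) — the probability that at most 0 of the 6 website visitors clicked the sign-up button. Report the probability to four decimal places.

X ~ Binomial(n=6, p=0.10).
P(X ≤ 0) = C(6,0)·0.10^0·0.90^6.
= 0.531441 = 0.5314.

P = 0.5314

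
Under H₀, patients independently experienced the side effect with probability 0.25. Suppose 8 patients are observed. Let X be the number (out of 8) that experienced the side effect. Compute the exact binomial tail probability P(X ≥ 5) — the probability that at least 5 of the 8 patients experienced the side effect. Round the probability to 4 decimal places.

P = 0.0273

X ~ Binomial(n=8, p=0.25).
P(X ≥ 5) = C(8,5)·0.25^5·0.75^3 + C(8,6)·0.25^6·0.75^2 + C(8,7)·0.25^7·0.75^1 + C(8,8)·0.25^8·0.75^0.
= 0.023071 + 0.003845 + 0.000366 + 0.000015 = 0.0273.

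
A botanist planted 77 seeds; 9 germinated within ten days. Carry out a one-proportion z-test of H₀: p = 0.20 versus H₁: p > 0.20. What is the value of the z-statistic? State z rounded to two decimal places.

z = -1.82

The sample proportion is 9/77 = 0.11688.
Under H₀, SE = √(p₀(1−p₀)/n) = √(0.20·0.80/77) = √0.002077922 = 0.045584.
Test statistic: z = -0.08312/0.045584 = -1.82.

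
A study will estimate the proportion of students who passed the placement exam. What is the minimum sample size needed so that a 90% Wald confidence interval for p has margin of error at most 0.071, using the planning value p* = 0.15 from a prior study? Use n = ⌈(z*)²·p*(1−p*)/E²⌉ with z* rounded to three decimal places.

n = 69

z* = 1.645 at the 90% level.
p*(1−p*) = 0.1275.
Required n before rounding: 2.706025 × 0.1275 / 0.071² = 68.442.
⌈68.442⌉ = 69.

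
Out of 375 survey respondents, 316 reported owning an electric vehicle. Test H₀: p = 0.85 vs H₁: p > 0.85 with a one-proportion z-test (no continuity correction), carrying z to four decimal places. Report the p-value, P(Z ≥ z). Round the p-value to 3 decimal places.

p-value = 0.655

Sample proportion p̂ = 316/375 = 0.84267.
Null standard error: √(0.85·0.15/375) = √0.000340000 = 0.018439.
Test statistic (full precision, shown to 4 dp): z = (316/375 − 0.85)/SE₀ ≈ -0.3977.
From the standard normal, P(Z ≥ z) = 0.655.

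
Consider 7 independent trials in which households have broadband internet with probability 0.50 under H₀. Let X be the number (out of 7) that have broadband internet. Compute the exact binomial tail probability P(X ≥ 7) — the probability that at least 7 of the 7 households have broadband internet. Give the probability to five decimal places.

X is binomial with n = 7 and p = 0.50.
P(X ≥ 7) = C(7,7)·0.50^7·0.50^0.
= 0.007812 = 0.00781.

P = 0.00781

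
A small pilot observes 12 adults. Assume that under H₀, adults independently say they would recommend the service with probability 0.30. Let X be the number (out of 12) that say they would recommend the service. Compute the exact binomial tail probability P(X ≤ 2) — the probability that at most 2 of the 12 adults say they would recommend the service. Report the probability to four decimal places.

P = 0.2528

X is binomial with n = 12 and p = 0.30.
P(X ≤ 2) = C(12,0)·0.30^0·0.70^12 + C(12,1)·0.30^1·0.70^11 + C(12,2)·0.30^2·0.70^10.
= 0.013841 + 0.071184 + 0.167790 = 0.2528.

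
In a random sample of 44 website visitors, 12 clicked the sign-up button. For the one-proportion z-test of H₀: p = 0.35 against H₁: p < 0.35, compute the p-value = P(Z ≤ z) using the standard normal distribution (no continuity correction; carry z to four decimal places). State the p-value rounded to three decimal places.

p-value = 0.141

The sample proportion is 12/44 = 0.27273.
Under H₀, SE = √(p₀(1−p₀)/n) = √(0.35·0.65/44) = √0.005170455 = 0.071906.
Test statistic (full precision, shown to 4 dp): z = (12/44 − 0.35)/SE₀ ≈ -1.0746.
p-value = P(Z ≤ z) with z = -1.0746 → 0.141.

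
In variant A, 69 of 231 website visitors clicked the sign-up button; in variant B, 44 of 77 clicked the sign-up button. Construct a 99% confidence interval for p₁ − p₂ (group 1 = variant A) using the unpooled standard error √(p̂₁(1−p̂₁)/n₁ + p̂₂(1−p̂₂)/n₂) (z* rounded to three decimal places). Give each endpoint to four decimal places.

(-0.4374, -0.1080)

p̂₁ = 69/231 = 0.29870, p̂₂ = 44/77 = 0.57143; p̂₁ − p̂₂ = -0.27273.
SE = √(0.000906835 + 0.003180493) = √0.004087328 = 0.063932.
For 99% confidence, z* = 2.576. Margin = 2.576·0.063932 = 0.16469.
Interval: -0.27273 ± 0.16469 → (-0.4374, -0.1080).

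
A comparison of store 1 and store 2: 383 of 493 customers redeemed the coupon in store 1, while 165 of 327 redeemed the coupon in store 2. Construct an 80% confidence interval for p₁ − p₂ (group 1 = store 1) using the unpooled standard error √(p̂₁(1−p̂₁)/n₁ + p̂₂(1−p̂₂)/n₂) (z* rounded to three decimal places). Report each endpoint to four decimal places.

p̂₁ = 0.77688, p̂₂ = 0.50459, so the observed difference is 0.27229.
Unpooled SE = √(p̂₁(1−p̂₁)/n₁ + p̂₂(1−p̂₂)/n₂) = √(0.000351601 + 0.000764462) = 0.033408.
The 80% critical value is z* = 1.282. Margin = 1.282·0.033408 = 0.04283.
So the interval runs from 0.2295 to 0.3151.

(0.2295, 0.3151)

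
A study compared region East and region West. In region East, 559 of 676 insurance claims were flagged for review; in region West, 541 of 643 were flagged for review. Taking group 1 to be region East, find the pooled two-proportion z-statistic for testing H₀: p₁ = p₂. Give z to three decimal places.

p̂₁ = 559/676 = 0.82692, p̂₂ = 541/643 = 0.84137.
Pooling: p̂ = 1100/1319 = 0.83397.
SE = √[p̂(1−p̂)(1/n₁+1/n₂)] = √[0.83397·0.16603·(1/676+1/643)] ≈ 0.020498.
z = -0.01445/0.020498 = -0.705.

z = -0.705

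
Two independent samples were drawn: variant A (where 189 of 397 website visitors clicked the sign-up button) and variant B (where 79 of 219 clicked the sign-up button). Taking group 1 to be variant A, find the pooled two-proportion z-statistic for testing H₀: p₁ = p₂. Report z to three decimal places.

Sample proportions: p̂₁ = 189/397 = 0.47607 and p̂₂ = 79/219 = 0.36073.
Pooled p̂ = (189+79)/(397+219) = 268/616 = 0.43506.
Pooled SE = √[0.2457834·0.00708510] ≈ 0.041730.
z = 0.11534/0.041730 = 2.764.

z = 2.764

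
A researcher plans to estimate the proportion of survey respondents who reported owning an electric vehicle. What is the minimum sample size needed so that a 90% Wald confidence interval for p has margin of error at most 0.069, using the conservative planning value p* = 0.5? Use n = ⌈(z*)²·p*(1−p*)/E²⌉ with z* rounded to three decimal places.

n = 143

For 90% confidence, z* = 1.645.
p*(1−p*) = 0.2500.
Required n before rounding: 2.706025 × 0.2500 / 0.069² = 142.093.
Rounding up, n = 143.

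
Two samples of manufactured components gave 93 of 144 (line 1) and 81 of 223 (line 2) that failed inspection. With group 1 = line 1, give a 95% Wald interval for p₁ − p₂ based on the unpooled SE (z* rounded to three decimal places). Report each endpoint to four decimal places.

(0.1822, 0.3830)

p̂₁ = 93/144 = 0.64583, p̂₂ = 81/223 = 0.36323; p̂₁ − p̂₂ = 0.28260.
SE = √(0.001588421 + 0.001037191) = √0.002625612 = 0.051241.
The 95% critical value is z* = 1.960. Margin = 1.960·0.051241 = 0.10043.
CI: 0.28260 ± 0.10043 = (0.1822, 0.3830).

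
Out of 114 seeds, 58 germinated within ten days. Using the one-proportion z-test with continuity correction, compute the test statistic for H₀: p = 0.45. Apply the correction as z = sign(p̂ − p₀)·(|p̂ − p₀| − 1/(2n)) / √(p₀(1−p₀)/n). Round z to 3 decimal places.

With x = 58 successes in n = 114, p̂ = 0.50877. p̂ − p₀ = 0.058772.
Continuity correction 1/(2n) = 1/228 = 0.004386.
Corrected numerator: |0.058772| − 0.004386 = 0.054386.
Under H₀, SE = √(p₀(1−p₀)/n) = √(0.45·0.55/114) = √0.002171053 = 0.046595.
z = (+)0.054386/0.046595 = 1.167.

z = 1.167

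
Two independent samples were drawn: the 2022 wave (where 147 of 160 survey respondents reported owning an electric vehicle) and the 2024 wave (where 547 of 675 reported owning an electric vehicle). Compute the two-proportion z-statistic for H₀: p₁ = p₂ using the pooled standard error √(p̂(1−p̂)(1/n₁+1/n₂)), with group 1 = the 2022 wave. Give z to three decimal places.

p̂₁ = 147/160 = 0.91875, p̂₂ = 547/675 = 0.81037.
Pooling: p̂ = 694/835 = 0.83114.
Pooled SE = √[0.1403478·0.00773148] ≈ 0.032941.
z = 0.10838/0.032941 = 3.290.

z = 3.290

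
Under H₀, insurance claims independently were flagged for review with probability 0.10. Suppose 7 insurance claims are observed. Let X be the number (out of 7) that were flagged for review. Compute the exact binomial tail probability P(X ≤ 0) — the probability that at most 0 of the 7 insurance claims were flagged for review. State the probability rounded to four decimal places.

X is binomial with n = 7 and p = 0.10.
P(X ≤ 0) = C(7,0)·0.10^0·0.90^7.
= 0.478297 = 0.4783.

P = 0.4783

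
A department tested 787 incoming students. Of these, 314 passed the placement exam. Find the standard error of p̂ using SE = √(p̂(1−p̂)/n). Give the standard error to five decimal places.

p̂ = 314/787 = 0.39898.
p̂(1−p̂) = 0.39898·0.60102 = 0.239795.
Dividing by n and taking the root: √0.000304695 = 0.01746.

SE = 0.01746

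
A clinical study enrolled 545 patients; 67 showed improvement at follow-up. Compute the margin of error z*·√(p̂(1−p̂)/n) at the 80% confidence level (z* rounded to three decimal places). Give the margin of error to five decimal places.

ME = 0.01803

p̂ = 67/545 = 0.12294.
SE = √(p̂(1−p̂)/n) = √(0.107823/545) = 0.014066.
The 80% critical value is z* = 1.282.
ME = 1.282·0.014066 = 0.01803.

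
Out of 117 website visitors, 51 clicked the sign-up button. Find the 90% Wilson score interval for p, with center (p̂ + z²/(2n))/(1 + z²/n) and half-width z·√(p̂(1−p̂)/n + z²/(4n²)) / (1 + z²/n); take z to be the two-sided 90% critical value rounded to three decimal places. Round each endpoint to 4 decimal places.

Here p̂ = 51/117 = 0.43590 and z = 1.645 (z² = 2.706025).
1 + z²/n = 1.023128.
Center = (0.43590 + 0.011564)/1.023128 = 0.43735.
Radicand: p̂(1−p̂)/n + z²/(4n²) = 0.002101631 + 0.000049420 = 0.002151051.
Half-width = z·√(radicand)/denom = 1.645·0.046379/1.023128 = 0.07457.
So the interval runs from 0.3628 to 0.5119.

(0.3628, 0.5119)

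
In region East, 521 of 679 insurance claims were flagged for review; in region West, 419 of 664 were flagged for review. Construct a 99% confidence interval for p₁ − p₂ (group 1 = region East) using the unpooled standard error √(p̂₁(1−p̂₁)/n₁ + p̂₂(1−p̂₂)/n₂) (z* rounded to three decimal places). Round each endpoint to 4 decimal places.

p̂₁ = 0.76730, p̂₂ = 0.63102, so the observed difference is 0.13628.
Unpooled SE = √(p̂₁(1−p̂₁)/n₁ + p̂₂(1−p̂₂)/n₂) = √(0.000262957 + 0.000350652) = 0.024771.
For 99% confidence, z* = 2.576. Margin of error = 0.06381.
Interval: 0.13628 ± 0.06381 → (0.0725, 0.2001).

(0.0725, 0.2001)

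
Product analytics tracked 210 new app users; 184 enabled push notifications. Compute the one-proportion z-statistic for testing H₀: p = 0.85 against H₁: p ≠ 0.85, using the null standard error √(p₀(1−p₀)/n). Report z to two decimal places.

With x = 184 successes in n = 210, p̂ = 0.87619.
SE₀ = √(0.85·0.15/210) = 0.024640.
Test statistic: z = 0.02619/0.024640 = 1.06.

z = 1.06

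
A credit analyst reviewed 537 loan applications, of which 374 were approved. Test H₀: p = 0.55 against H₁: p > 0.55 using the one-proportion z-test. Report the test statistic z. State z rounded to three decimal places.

z = 6.822

The sample proportion is 374/537 = 0.69646.
Under H₀, SE = √(p₀(1−p₀)/n) = √(0.55·0.45/537) = √0.000460894 = 0.021468.
Test statistic: z = 0.14646/0.021468 = 6.822.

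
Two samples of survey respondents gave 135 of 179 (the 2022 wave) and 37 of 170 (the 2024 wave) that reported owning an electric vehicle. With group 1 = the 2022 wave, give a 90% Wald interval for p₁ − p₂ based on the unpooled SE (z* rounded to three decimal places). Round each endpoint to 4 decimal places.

p̂₁ = 135/179 = 0.75419, p̂₂ = 37/170 = 0.21765; p̂₁ − p̂₂ = 0.53654.
SE = √(0.001035684 + 0.001001628) = √0.002037312 = 0.045137.
For 90% confidence, z* = 1.645. Margin = 1.645·0.045137 = 0.07425.
CI: 0.53654 ± 0.07425 = (0.4623, 0.6108).

(0.4623, 0.6108)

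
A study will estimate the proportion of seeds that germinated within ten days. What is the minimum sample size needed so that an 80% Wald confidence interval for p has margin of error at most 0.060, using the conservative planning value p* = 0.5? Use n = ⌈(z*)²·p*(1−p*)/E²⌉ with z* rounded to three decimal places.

n = 115

The 80% critical value is z* = 1.282.
p*(1−p*) = 0.2500.
(z*)²·p*(1−p*)/E² = 1.643524·0.2500/0.003600 = 114.134.
Rounding up, n = 115.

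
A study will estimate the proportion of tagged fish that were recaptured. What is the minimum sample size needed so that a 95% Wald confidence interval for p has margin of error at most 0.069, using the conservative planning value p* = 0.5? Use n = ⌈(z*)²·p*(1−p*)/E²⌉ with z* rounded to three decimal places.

n = 202

z* = 1.960 at the 95% level.
p*(1−p*) = 0.50·0.50 = 0.2500.
(z*)²·p*(1−p*)/E² = 3.841600·0.2500/0.004761 = 201.722.
⌈201.722⌉ = 202.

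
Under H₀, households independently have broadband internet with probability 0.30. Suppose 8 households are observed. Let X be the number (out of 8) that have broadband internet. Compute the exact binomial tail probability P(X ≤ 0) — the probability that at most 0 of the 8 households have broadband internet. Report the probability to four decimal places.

P = 0.0576

X ~ Binomial(n=8, p=0.30).
P(X ≤ 0) = C(8,0)·0.30^0·0.70^8.
= 0.057648 = 0.0576.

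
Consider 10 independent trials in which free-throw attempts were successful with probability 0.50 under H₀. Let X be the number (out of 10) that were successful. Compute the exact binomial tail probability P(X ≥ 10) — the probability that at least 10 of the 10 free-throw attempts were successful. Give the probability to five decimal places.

P = 0.00098

X is binomial with n = 10 and p = 0.50.
P(X ≥ 10) = C(10,10)·0.50^10·0.50^0.
= 0.000977 = 0.00098.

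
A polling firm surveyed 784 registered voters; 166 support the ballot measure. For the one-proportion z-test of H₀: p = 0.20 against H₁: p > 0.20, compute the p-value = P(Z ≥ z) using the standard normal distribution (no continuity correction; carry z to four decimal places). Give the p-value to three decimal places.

The sample proportion is 166/784 = 0.21173.
SE₀ = √(0.20·0.80/784) = 0.014286.
Test statistic (full precision, shown to 4 dp): z = (166/784 − 0.20)/SE₀ ≈ 0.8214.
From the standard normal, P(Z ≥ z) = 0.206.

p-value = 0.206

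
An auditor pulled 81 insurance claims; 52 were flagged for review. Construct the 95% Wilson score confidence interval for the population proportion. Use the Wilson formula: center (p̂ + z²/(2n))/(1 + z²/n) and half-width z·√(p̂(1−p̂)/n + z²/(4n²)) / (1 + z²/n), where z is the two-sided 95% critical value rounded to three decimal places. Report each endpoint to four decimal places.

(0.5333, 0.7378)

Here p̂ = 52/81 = 0.64198 and z = 1.960 (z² = 3.841600).
1 + z²/n = 1.047427.
Adjusted center: (0.64198 + z²/(2n))/1.047427 = 0.63555.
Radicand: p̂(1−p̂)/n + z²/(4n²) = 0.002837568 + 0.000146380 = 0.002983948.
Half-width = 1.960·√0.002983948/1.047427 = 0.10222.
CI: 0.63555 ± 0.10222 = (0.5333, 0.7378).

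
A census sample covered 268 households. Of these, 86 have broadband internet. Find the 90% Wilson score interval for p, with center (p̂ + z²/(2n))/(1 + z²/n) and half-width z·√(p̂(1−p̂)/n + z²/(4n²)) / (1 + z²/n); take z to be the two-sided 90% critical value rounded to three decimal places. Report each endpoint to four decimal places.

Here p̂ = 86/268 = 0.32090 and z = 1.645 (z² = 2.706025).
1 + z²/n = 1.010097.
Adjusted center: (0.32090 + z²/(2n))/1.010097 = 0.32269.
Radicand: p̂(1−p̂)/n + z²/(4n²) = 0.000813140 + 0.000009419 = 0.000822559.
Half-width = z·√(radicand)/denom = 1.645·0.028680/1.010097 = 0.04671.
Interval: 0.32269 ± 0.04671 → (0.2760, 0.3694).

(0.2760, 0.3694)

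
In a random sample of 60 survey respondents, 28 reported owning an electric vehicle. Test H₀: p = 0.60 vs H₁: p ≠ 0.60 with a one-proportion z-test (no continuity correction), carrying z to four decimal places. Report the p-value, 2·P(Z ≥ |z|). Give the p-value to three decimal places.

With x = 28 successes in n = 60, p̂ = 0.46667.
Under H₀, SE = √(p₀(1−p₀)/n) = √(0.60·0.40/60) = √0.004000000 = 0.063246.
Test statistic (full precision, shown to 4 dp): z = (28/60 − 0.60)/SE₀ ≈ -2.1082.
From the standard normal, 2·P(Z ≥ |z|) = 0.035.

p-value = 0.035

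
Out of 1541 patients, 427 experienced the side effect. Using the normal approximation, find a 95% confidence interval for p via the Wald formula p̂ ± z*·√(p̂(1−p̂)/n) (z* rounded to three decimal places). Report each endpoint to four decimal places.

(0.2547, 0.2994)

Sample proportion p̂ = 427/1541 = 0.27709.
Standard error of p̂: √(0.200312/1541) = √0.000129989 = 0.011401.
For 95% confidence, z* = 1.960.
Margin of error: 1.960 × 0.011401 = 0.02235.
So the interval runs from 0.2547 to 0.2994.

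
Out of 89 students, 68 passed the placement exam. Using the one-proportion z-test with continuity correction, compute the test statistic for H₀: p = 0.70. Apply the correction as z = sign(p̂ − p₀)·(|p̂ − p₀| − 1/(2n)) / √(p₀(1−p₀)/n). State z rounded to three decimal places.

z = 1.203

p̂ = 68/89 = 0.76404. p̂ − p₀ = 0.064045.
1/(2n) = 0.005618.
Corrected numerator: |0.064045| − 0.005618 = 0.058427.
Null standard error: √(0.70·0.30/89) = √0.002359551 = 0.048575.
z = +0.058427/0.048575 = 1.203.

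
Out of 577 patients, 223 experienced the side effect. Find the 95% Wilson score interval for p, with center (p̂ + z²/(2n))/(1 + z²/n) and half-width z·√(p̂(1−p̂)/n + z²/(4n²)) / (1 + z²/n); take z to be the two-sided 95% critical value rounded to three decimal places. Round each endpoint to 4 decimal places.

(0.3476, 0.4268)

p̂ = 223/577 = 0.38648; z = 1.960, so z² = 3.841600.
Denominator 1 + z²/n = 1 + 3.841600/577 = 1.006658.
Center = (0.38648 + 0.003329)/1.006658 = 0.38723.
Radicand: p̂(1−p̂)/n + z²/(4n²) = 0.000410942 + 0.000002885 = 0.000413827.
Half-width = z·√(radicand)/denom = 1.960·0.020343/1.006658 = 0.03961.
CI: 0.38723 ± 0.03961 = (0.3476, 0.4268).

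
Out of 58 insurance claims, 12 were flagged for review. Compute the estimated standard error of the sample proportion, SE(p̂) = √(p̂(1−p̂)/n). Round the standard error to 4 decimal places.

Sample proportion p̂ = 12/58 = 0.20690.
p̂(1−p̂) = 0.20690·0.79310 = 0.164092.
Dividing by n and taking the root: √0.002829172 = 0.0532.

SE = 0.0532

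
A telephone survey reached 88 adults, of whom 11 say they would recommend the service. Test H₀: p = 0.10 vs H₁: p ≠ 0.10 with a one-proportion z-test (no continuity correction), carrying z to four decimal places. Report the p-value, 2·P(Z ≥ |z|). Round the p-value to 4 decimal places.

p-value = 0.4344

p̂ = 11/88 = 0.12500.
Null standard error: √(0.10·0.90/88) = √0.001022727 = 0.031980.
z = (p̂ − p₀)/SE = (11/88 − 0.10)/0.031980 ≈ 0.7817.
From the standard normal, 2·P(Z ≥ |z|) = 0.4344.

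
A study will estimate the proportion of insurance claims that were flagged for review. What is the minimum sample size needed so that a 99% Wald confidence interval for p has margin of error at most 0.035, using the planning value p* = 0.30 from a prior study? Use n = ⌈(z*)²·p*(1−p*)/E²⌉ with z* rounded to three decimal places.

The 99% critical value is z* = 2.576.
p*(1−p*) = 0.30·0.70 = 0.2100.
(z*)²·p*(1−p*)/E² = 6.635776·0.2100/0.001225 = 1137.562.
Rounding up, n = 1138.

n = 1138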